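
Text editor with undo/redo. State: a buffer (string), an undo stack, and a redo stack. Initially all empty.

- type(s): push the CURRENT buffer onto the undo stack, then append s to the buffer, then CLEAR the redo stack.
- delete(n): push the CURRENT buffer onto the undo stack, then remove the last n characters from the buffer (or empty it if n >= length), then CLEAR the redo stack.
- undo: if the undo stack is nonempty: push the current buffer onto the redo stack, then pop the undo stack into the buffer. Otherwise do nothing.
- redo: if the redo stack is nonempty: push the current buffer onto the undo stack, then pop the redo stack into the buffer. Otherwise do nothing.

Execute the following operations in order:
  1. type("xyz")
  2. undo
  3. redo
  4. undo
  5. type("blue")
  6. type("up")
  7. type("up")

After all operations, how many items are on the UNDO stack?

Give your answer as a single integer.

After op 1 (type): buf='xyz' undo_depth=1 redo_depth=0
After op 2 (undo): buf='(empty)' undo_depth=0 redo_depth=1
After op 3 (redo): buf='xyz' undo_depth=1 redo_depth=0
After op 4 (undo): buf='(empty)' undo_depth=0 redo_depth=1
After op 5 (type): buf='blue' undo_depth=1 redo_depth=0
After op 6 (type): buf='blueup' undo_depth=2 redo_depth=0
After op 7 (type): buf='blueupup' undo_depth=3 redo_depth=0

Answer: 3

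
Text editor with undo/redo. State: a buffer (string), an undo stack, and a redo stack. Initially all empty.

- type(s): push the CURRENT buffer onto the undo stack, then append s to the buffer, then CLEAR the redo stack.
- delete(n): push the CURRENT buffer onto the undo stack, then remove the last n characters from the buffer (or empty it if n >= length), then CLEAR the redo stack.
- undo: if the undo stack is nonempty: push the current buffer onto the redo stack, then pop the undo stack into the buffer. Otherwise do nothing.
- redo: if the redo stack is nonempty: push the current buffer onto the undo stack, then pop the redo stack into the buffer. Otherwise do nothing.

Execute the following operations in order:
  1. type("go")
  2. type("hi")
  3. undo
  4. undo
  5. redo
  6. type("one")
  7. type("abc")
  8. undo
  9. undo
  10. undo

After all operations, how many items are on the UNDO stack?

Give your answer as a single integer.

Answer: 0

Derivation:
After op 1 (type): buf='go' undo_depth=1 redo_depth=0
After op 2 (type): buf='gohi' undo_depth=2 redo_depth=0
After op 3 (undo): buf='go' undo_depth=1 redo_depth=1
After op 4 (undo): buf='(empty)' undo_depth=0 redo_depth=2
After op 5 (redo): buf='go' undo_depth=1 redo_depth=1
After op 6 (type): buf='goone' undo_depth=2 redo_depth=0
After op 7 (type): buf='gooneabc' undo_depth=3 redo_depth=0
After op 8 (undo): buf='goone' undo_depth=2 redo_depth=1
After op 9 (undo): buf='go' undo_depth=1 redo_depth=2
After op 10 (undo): buf='(empty)' undo_depth=0 redo_depth=3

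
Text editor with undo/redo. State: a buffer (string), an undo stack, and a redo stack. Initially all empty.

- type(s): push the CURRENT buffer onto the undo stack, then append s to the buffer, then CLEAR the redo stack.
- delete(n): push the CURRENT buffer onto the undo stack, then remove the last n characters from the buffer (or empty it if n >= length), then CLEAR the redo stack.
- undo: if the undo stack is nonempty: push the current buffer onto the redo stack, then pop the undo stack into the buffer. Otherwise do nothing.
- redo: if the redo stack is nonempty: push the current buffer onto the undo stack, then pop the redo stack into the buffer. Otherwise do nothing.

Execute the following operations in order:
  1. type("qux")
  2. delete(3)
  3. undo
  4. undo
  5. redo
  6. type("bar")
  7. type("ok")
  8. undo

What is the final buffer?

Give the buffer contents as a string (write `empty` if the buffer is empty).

After op 1 (type): buf='qux' undo_depth=1 redo_depth=0
After op 2 (delete): buf='(empty)' undo_depth=2 redo_depth=0
After op 3 (undo): buf='qux' undo_depth=1 redo_depth=1
After op 4 (undo): buf='(empty)' undo_depth=0 redo_depth=2
After op 5 (redo): buf='qux' undo_depth=1 redo_depth=1
After op 6 (type): buf='quxbar' undo_depth=2 redo_depth=0
After op 7 (type): buf='quxbarok' undo_depth=3 redo_depth=0
After op 8 (undo): buf='quxbar' undo_depth=2 redo_depth=1

Answer: quxbar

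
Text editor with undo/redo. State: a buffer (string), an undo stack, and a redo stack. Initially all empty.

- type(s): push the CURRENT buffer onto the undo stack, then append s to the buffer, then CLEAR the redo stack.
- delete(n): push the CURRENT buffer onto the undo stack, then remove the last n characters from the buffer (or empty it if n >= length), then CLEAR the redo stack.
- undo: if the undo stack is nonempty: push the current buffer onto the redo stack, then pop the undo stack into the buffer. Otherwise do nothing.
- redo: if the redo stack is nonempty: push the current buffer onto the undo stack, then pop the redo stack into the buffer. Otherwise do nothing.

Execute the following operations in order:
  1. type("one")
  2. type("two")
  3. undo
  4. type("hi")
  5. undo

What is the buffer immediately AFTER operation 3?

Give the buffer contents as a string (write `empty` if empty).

After op 1 (type): buf='one' undo_depth=1 redo_depth=0
After op 2 (type): buf='onetwo' undo_depth=2 redo_depth=0
After op 3 (undo): buf='one' undo_depth=1 redo_depth=1

Answer: one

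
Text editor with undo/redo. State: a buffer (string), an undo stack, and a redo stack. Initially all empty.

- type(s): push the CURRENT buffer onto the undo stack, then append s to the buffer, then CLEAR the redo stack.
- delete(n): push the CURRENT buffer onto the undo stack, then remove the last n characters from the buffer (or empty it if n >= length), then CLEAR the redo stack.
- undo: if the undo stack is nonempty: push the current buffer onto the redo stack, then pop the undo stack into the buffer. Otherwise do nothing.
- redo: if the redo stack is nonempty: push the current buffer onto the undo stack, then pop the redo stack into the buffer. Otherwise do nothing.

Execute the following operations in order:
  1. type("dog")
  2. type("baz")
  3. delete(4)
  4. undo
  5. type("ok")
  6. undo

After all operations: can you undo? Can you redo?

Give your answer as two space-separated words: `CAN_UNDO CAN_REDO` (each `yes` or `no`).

After op 1 (type): buf='dog' undo_depth=1 redo_depth=0
After op 2 (type): buf='dogbaz' undo_depth=2 redo_depth=0
After op 3 (delete): buf='do' undo_depth=3 redo_depth=0
After op 4 (undo): buf='dogbaz' undo_depth=2 redo_depth=1
After op 5 (type): buf='dogbazok' undo_depth=3 redo_depth=0
After op 6 (undo): buf='dogbaz' undo_depth=2 redo_depth=1

Answer: yes yes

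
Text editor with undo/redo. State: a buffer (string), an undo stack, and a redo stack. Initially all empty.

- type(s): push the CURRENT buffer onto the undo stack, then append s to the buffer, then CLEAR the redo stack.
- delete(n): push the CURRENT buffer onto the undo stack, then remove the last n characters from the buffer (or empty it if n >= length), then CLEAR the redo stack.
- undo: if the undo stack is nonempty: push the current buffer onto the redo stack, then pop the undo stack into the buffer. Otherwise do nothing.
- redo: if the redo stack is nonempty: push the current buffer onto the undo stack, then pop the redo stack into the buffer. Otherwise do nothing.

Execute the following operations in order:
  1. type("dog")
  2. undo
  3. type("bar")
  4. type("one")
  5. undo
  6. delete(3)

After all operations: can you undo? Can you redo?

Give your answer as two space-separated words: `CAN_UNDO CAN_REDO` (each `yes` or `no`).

Answer: yes no

Derivation:
After op 1 (type): buf='dog' undo_depth=1 redo_depth=0
After op 2 (undo): buf='(empty)' undo_depth=0 redo_depth=1
After op 3 (type): buf='bar' undo_depth=1 redo_depth=0
After op 4 (type): buf='barone' undo_depth=2 redo_depth=0
After op 5 (undo): buf='bar' undo_depth=1 redo_depth=1
After op 6 (delete): buf='(empty)' undo_depth=2 redo_depth=0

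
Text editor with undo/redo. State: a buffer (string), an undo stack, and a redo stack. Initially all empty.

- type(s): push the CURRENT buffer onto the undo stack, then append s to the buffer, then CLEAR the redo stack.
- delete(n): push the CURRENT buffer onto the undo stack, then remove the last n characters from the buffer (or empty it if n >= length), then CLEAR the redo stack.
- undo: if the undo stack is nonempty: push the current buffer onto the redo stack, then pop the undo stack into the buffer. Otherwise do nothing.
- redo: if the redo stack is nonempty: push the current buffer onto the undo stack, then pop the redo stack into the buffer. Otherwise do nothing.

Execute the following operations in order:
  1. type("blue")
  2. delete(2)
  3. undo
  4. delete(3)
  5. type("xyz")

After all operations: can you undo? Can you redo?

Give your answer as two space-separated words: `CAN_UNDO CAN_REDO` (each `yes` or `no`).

Answer: yes no

Derivation:
After op 1 (type): buf='blue' undo_depth=1 redo_depth=0
After op 2 (delete): buf='bl' undo_depth=2 redo_depth=0
After op 3 (undo): buf='blue' undo_depth=1 redo_depth=1
After op 4 (delete): buf='b' undo_depth=2 redo_depth=0
After op 5 (type): buf='bxyz' undo_depth=3 redo_depth=0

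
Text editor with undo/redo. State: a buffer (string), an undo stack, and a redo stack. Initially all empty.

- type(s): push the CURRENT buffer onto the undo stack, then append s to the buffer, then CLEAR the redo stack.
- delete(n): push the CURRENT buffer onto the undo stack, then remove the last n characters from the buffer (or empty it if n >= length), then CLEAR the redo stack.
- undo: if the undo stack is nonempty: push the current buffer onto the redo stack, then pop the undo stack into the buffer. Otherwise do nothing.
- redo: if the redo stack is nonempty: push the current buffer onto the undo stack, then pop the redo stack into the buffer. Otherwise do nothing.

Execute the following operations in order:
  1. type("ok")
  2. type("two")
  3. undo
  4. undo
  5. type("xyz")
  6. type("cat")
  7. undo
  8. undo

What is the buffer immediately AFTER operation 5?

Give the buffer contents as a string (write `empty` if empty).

After op 1 (type): buf='ok' undo_depth=1 redo_depth=0
After op 2 (type): buf='oktwo' undo_depth=2 redo_depth=0
After op 3 (undo): buf='ok' undo_depth=1 redo_depth=1
After op 4 (undo): buf='(empty)' undo_depth=0 redo_depth=2
After op 5 (type): buf='xyz' undo_depth=1 redo_depth=0

Answer: xyz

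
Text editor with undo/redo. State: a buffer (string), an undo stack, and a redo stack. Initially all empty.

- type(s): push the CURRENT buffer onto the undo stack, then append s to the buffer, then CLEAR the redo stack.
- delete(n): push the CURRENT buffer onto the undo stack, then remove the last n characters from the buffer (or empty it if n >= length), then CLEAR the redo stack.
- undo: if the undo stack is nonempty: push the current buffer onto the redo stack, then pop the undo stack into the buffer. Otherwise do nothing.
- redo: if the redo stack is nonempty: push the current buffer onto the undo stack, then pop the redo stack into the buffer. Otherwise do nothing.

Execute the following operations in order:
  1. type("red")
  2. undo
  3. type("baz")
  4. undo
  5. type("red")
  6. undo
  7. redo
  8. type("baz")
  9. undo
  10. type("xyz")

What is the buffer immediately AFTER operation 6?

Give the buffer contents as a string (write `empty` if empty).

After op 1 (type): buf='red' undo_depth=1 redo_depth=0
After op 2 (undo): buf='(empty)' undo_depth=0 redo_depth=1
After op 3 (type): buf='baz' undo_depth=1 redo_depth=0
After op 4 (undo): buf='(empty)' undo_depth=0 redo_depth=1
After op 5 (type): buf='red' undo_depth=1 redo_depth=0
After op 6 (undo): buf='(empty)' undo_depth=0 redo_depth=1

Answer: empty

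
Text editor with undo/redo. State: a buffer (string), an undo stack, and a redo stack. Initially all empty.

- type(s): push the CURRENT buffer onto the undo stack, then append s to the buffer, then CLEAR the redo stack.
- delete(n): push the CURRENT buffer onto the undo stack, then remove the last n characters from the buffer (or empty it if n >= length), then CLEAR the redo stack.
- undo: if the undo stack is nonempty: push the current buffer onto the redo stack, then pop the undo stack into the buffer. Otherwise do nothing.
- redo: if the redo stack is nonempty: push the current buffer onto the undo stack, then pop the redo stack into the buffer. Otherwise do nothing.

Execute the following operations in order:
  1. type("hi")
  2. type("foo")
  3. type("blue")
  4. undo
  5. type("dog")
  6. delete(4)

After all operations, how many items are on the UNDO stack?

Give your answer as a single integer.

After op 1 (type): buf='hi' undo_depth=1 redo_depth=0
After op 2 (type): buf='hifoo' undo_depth=2 redo_depth=0
After op 3 (type): buf='hifooblue' undo_depth=3 redo_depth=0
After op 4 (undo): buf='hifoo' undo_depth=2 redo_depth=1
After op 5 (type): buf='hifoodog' undo_depth=3 redo_depth=0
After op 6 (delete): buf='hifo' undo_depth=4 redo_depth=0

Answer: 4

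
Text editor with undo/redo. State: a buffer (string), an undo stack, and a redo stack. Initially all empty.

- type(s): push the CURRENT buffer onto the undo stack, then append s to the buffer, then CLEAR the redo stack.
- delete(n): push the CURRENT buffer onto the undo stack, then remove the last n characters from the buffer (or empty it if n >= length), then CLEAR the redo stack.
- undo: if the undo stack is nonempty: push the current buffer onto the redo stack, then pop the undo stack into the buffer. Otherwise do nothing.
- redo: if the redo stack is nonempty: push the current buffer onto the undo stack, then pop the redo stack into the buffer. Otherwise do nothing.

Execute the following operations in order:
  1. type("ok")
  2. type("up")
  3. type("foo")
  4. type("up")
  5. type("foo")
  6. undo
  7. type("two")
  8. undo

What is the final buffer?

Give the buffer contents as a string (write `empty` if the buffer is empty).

After op 1 (type): buf='ok' undo_depth=1 redo_depth=0
After op 2 (type): buf='okup' undo_depth=2 redo_depth=0
After op 3 (type): buf='okupfoo' undo_depth=3 redo_depth=0
After op 4 (type): buf='okupfooup' undo_depth=4 redo_depth=0
After op 5 (type): buf='okupfooupfoo' undo_depth=5 redo_depth=0
After op 6 (undo): buf='okupfooup' undo_depth=4 redo_depth=1
After op 7 (type): buf='okupfoouptwo' undo_depth=5 redo_depth=0
After op 8 (undo): buf='okupfooup' undo_depth=4 redo_depth=1

Answer: okupfooup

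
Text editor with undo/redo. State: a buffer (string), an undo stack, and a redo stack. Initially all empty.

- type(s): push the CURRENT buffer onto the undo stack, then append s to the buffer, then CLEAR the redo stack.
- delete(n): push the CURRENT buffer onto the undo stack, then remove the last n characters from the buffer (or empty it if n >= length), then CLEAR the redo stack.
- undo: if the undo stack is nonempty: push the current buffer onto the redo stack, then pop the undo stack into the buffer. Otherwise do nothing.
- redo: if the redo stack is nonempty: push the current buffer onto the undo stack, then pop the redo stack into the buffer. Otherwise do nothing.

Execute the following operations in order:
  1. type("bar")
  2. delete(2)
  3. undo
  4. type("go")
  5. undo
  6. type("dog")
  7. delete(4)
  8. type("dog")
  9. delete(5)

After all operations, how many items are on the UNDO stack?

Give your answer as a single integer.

After op 1 (type): buf='bar' undo_depth=1 redo_depth=0
After op 2 (delete): buf='b' undo_depth=2 redo_depth=0
After op 3 (undo): buf='bar' undo_depth=1 redo_depth=1
After op 4 (type): buf='bargo' undo_depth=2 redo_depth=0
After op 5 (undo): buf='bar' undo_depth=1 redo_depth=1
After op 6 (type): buf='bardog' undo_depth=2 redo_depth=0
After op 7 (delete): buf='ba' undo_depth=3 redo_depth=0
After op 8 (type): buf='badog' undo_depth=4 redo_depth=0
After op 9 (delete): buf='(empty)' undo_depth=5 redo_depth=0

Answer: 5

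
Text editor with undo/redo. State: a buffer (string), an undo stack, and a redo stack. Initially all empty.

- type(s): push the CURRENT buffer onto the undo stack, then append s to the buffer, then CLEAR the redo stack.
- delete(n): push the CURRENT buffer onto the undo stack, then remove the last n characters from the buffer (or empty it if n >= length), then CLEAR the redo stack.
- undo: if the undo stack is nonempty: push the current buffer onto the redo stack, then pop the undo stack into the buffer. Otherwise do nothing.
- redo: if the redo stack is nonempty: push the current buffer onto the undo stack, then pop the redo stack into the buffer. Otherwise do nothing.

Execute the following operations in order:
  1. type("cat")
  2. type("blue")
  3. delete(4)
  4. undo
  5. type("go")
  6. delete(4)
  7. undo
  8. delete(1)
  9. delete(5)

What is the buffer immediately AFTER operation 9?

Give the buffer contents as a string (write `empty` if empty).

After op 1 (type): buf='cat' undo_depth=1 redo_depth=0
After op 2 (type): buf='catblue' undo_depth=2 redo_depth=0
After op 3 (delete): buf='cat' undo_depth=3 redo_depth=0
After op 4 (undo): buf='catblue' undo_depth=2 redo_depth=1
After op 5 (type): buf='catbluego' undo_depth=3 redo_depth=0
After op 6 (delete): buf='catbl' undo_depth=4 redo_depth=0
After op 7 (undo): buf='catbluego' undo_depth=3 redo_depth=1
After op 8 (delete): buf='catblueg' undo_depth=4 redo_depth=0
After op 9 (delete): buf='cat' undo_depth=5 redo_depth=0

Answer: cat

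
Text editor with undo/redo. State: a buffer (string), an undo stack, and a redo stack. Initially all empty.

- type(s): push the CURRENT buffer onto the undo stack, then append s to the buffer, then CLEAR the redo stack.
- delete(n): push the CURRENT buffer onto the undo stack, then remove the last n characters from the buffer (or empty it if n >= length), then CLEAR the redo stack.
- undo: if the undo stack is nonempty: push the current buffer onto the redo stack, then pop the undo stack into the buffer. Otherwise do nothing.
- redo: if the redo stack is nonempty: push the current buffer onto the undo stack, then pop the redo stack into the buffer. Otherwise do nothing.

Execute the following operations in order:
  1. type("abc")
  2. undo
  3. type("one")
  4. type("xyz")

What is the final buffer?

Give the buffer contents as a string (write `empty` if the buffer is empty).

Answer: onexyz

Derivation:
After op 1 (type): buf='abc' undo_depth=1 redo_depth=0
After op 2 (undo): buf='(empty)' undo_depth=0 redo_depth=1
After op 3 (type): buf='one' undo_depth=1 redo_depth=0
After op 4 (type): buf='onexyz' undo_depth=2 redo_depth=0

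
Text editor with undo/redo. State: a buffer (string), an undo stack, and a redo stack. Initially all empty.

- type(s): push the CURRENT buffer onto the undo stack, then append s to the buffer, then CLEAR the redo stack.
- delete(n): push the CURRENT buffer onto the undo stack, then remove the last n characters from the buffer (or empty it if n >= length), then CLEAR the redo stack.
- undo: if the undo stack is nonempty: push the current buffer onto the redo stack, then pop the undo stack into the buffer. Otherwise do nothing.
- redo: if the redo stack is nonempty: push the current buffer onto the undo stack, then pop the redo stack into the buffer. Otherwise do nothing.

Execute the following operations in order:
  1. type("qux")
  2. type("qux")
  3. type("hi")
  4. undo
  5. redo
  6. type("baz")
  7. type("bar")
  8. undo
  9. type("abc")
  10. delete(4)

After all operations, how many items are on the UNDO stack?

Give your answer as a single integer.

Answer: 6

Derivation:
After op 1 (type): buf='qux' undo_depth=1 redo_depth=0
After op 2 (type): buf='quxqux' undo_depth=2 redo_depth=0
After op 3 (type): buf='quxquxhi' undo_depth=3 redo_depth=0
After op 4 (undo): buf='quxqux' undo_depth=2 redo_depth=1
After op 5 (redo): buf='quxquxhi' undo_depth=3 redo_depth=0
After op 6 (type): buf='quxquxhibaz' undo_depth=4 redo_depth=0
After op 7 (type): buf='quxquxhibazbar' undo_depth=5 redo_depth=0
After op 8 (undo): buf='quxquxhibaz' undo_depth=4 redo_depth=1
After op 9 (type): buf='quxquxhibazabc' undo_depth=5 redo_depth=0
After op 10 (delete): buf='quxquxhiba' undo_depth=6 redo_depth=0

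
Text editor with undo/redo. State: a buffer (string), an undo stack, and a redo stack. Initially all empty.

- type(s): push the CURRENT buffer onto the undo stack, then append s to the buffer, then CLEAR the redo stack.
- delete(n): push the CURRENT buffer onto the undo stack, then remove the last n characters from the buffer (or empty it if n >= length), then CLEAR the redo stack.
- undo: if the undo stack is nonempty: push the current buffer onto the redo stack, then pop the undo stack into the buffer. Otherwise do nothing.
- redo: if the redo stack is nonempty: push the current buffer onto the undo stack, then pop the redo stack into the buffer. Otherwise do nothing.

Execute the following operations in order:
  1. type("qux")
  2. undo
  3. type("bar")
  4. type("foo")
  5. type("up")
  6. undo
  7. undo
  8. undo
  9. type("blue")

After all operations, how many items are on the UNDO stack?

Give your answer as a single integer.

Answer: 1

Derivation:
After op 1 (type): buf='qux' undo_depth=1 redo_depth=0
After op 2 (undo): buf='(empty)' undo_depth=0 redo_depth=1
After op 3 (type): buf='bar' undo_depth=1 redo_depth=0
After op 4 (type): buf='barfoo' undo_depth=2 redo_depth=0
After op 5 (type): buf='barfooup' undo_depth=3 redo_depth=0
After op 6 (undo): buf='barfoo' undo_depth=2 redo_depth=1
After op 7 (undo): buf='bar' undo_depth=1 redo_depth=2
After op 8 (undo): buf='(empty)' undo_depth=0 redo_depth=3
After op 9 (type): buf='blue' undo_depth=1 redo_depth=0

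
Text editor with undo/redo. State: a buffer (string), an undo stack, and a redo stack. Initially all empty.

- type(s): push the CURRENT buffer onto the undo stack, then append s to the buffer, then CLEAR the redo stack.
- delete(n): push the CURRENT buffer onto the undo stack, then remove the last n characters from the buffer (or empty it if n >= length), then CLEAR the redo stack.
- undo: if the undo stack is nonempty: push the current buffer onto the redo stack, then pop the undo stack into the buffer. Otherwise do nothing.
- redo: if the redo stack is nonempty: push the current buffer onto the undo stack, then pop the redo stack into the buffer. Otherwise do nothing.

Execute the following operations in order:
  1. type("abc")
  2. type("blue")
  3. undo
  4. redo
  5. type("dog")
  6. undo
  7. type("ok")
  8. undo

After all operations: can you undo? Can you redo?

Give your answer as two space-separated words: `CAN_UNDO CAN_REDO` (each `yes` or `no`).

After op 1 (type): buf='abc' undo_depth=1 redo_depth=0
After op 2 (type): buf='abcblue' undo_depth=2 redo_depth=0
After op 3 (undo): buf='abc' undo_depth=1 redo_depth=1
After op 4 (redo): buf='abcblue' undo_depth=2 redo_depth=0
After op 5 (type): buf='abcbluedog' undo_depth=3 redo_depth=0
After op 6 (undo): buf='abcblue' undo_depth=2 redo_depth=1
After op 7 (type): buf='abcblueok' undo_depth=3 redo_depth=0
After op 8 (undo): buf='abcblue' undo_depth=2 redo_depth=1

Answer: yes yes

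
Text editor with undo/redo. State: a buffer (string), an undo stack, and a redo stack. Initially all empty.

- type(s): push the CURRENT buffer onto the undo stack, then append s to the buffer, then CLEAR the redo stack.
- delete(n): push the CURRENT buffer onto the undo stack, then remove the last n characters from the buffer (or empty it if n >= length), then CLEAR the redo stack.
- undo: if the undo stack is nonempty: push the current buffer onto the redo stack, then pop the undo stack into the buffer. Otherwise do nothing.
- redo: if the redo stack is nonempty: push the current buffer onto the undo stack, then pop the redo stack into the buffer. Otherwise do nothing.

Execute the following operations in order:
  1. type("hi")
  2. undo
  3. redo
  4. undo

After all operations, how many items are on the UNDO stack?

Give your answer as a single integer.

Answer: 0

Derivation:
After op 1 (type): buf='hi' undo_depth=1 redo_depth=0
After op 2 (undo): buf='(empty)' undo_depth=0 redo_depth=1
After op 3 (redo): buf='hi' undo_depth=1 redo_depth=0
After op 4 (undo): buf='(empty)' undo_depth=0 redo_depth=1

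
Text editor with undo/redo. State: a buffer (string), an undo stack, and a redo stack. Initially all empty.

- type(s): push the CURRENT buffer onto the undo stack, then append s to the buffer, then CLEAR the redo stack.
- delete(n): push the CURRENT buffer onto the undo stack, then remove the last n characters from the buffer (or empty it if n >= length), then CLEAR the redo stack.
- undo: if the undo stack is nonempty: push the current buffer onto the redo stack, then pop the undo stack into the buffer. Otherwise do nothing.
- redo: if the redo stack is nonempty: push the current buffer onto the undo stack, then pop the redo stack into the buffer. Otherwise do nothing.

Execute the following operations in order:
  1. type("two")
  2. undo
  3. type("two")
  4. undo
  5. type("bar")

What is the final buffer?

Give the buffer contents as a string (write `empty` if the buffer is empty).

Answer: bar

Derivation:
After op 1 (type): buf='two' undo_depth=1 redo_depth=0
After op 2 (undo): buf='(empty)' undo_depth=0 redo_depth=1
After op 3 (type): buf='two' undo_depth=1 redo_depth=0
After op 4 (undo): buf='(empty)' undo_depth=0 redo_depth=1
After op 5 (type): buf='bar' undo_depth=1 redo_depth=0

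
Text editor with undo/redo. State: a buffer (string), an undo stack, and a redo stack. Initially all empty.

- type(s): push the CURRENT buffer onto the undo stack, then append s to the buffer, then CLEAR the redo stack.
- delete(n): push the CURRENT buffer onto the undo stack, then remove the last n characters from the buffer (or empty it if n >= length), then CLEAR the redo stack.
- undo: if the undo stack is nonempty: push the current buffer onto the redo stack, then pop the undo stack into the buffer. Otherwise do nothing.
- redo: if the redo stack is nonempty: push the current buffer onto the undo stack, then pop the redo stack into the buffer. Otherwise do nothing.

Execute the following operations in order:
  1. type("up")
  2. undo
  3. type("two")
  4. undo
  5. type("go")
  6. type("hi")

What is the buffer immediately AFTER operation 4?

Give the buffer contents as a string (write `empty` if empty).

Answer: empty

Derivation:
After op 1 (type): buf='up' undo_depth=1 redo_depth=0
After op 2 (undo): buf='(empty)' undo_depth=0 redo_depth=1
After op 3 (type): buf='two' undo_depth=1 redo_depth=0
After op 4 (undo): buf='(empty)' undo_depth=0 redo_depth=1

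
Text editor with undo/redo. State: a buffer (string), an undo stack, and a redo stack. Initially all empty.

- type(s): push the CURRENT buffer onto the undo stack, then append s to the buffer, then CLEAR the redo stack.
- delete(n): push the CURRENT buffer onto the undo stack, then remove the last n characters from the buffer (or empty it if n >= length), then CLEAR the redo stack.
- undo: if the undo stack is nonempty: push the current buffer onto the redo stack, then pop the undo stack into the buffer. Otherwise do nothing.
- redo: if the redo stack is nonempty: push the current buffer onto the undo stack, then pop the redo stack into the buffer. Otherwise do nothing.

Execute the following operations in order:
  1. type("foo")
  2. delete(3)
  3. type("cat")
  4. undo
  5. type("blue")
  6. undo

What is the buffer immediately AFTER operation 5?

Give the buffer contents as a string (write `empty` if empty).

Answer: blue

Derivation:
After op 1 (type): buf='foo' undo_depth=1 redo_depth=0
After op 2 (delete): buf='(empty)' undo_depth=2 redo_depth=0
After op 3 (type): buf='cat' undo_depth=3 redo_depth=0
After op 4 (undo): buf='(empty)' undo_depth=2 redo_depth=1
After op 5 (type): buf='blue' undo_depth=3 redo_depth=0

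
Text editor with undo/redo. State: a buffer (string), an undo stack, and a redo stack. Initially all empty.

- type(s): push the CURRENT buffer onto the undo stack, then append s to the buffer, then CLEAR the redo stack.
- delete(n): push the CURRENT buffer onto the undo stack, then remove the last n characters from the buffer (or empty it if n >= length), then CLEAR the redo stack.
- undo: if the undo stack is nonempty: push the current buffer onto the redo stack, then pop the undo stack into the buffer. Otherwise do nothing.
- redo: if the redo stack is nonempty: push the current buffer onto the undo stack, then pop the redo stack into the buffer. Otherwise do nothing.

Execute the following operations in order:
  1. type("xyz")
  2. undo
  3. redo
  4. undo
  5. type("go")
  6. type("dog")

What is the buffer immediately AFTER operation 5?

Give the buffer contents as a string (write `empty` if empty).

After op 1 (type): buf='xyz' undo_depth=1 redo_depth=0
After op 2 (undo): buf='(empty)' undo_depth=0 redo_depth=1
After op 3 (redo): buf='xyz' undo_depth=1 redo_depth=0
After op 4 (undo): buf='(empty)' undo_depth=0 redo_depth=1
After op 5 (type): buf='go' undo_depth=1 redo_depth=0

Answer: go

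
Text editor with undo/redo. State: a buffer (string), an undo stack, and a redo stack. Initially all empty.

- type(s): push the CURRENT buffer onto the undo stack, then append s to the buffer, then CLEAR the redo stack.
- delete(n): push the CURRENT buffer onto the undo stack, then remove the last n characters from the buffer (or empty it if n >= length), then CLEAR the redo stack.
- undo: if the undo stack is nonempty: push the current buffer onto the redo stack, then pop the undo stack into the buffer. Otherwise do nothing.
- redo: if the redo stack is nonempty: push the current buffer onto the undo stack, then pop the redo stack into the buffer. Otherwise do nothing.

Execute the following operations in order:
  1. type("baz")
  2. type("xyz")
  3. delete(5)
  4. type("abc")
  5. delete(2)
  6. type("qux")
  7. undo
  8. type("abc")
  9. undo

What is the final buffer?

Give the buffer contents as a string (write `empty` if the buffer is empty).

Answer: ba

Derivation:
After op 1 (type): buf='baz' undo_depth=1 redo_depth=0
After op 2 (type): buf='bazxyz' undo_depth=2 redo_depth=0
After op 3 (delete): buf='b' undo_depth=3 redo_depth=0
After op 4 (type): buf='babc' undo_depth=4 redo_depth=0
After op 5 (delete): buf='ba' undo_depth=5 redo_depth=0
After op 6 (type): buf='baqux' undo_depth=6 redo_depth=0
After op 7 (undo): buf='ba' undo_depth=5 redo_depth=1
After op 8 (type): buf='baabc' undo_depth=6 redo_depth=0
After op 9 (undo): buf='ba' undo_depth=5 redo_depth=1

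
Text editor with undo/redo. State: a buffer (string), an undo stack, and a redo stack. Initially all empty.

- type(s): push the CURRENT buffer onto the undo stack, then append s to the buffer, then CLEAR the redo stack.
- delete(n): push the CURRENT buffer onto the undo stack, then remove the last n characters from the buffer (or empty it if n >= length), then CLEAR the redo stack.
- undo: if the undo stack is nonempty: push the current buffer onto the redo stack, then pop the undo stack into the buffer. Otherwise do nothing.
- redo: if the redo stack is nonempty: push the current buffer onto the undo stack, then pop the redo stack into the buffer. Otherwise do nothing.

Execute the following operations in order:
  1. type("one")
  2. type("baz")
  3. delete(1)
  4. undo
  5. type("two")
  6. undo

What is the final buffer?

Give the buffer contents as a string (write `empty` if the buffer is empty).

After op 1 (type): buf='one' undo_depth=1 redo_depth=0
After op 2 (type): buf='onebaz' undo_depth=2 redo_depth=0
After op 3 (delete): buf='oneba' undo_depth=3 redo_depth=0
After op 4 (undo): buf='onebaz' undo_depth=2 redo_depth=1
After op 5 (type): buf='onebaztwo' undo_depth=3 redo_depth=0
After op 6 (undo): buf='onebaz' undo_depth=2 redo_depth=1

Answer: onebaz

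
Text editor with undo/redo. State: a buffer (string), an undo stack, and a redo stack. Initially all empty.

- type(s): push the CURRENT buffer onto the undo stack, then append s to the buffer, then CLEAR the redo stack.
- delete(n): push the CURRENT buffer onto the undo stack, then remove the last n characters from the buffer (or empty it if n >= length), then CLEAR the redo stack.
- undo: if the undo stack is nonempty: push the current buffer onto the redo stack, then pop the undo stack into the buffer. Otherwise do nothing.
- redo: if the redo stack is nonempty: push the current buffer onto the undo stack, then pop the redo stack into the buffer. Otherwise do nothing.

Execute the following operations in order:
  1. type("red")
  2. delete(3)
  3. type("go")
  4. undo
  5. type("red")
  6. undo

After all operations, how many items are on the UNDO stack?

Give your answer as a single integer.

Answer: 2

Derivation:
After op 1 (type): buf='red' undo_depth=1 redo_depth=0
After op 2 (delete): buf='(empty)' undo_depth=2 redo_depth=0
After op 3 (type): buf='go' undo_depth=3 redo_depth=0
After op 4 (undo): buf='(empty)' undo_depth=2 redo_depth=1
After op 5 (type): buf='red' undo_depth=3 redo_depth=0
After op 6 (undo): buf='(empty)' undo_depth=2 redo_depth=1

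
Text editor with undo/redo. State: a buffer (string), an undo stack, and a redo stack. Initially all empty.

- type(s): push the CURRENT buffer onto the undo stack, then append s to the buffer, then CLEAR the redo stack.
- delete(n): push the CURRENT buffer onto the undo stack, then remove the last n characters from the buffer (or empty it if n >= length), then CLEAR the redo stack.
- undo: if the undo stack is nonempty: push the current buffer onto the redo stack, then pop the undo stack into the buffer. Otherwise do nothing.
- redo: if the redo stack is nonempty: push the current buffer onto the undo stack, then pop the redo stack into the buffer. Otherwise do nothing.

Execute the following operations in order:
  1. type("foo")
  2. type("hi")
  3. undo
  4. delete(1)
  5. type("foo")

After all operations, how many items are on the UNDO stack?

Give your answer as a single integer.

Answer: 3

Derivation:
After op 1 (type): buf='foo' undo_depth=1 redo_depth=0
After op 2 (type): buf='foohi' undo_depth=2 redo_depth=0
After op 3 (undo): buf='foo' undo_depth=1 redo_depth=1
After op 4 (delete): buf='fo' undo_depth=2 redo_depth=0
After op 5 (type): buf='fofoo' undo_depth=3 redo_depth=0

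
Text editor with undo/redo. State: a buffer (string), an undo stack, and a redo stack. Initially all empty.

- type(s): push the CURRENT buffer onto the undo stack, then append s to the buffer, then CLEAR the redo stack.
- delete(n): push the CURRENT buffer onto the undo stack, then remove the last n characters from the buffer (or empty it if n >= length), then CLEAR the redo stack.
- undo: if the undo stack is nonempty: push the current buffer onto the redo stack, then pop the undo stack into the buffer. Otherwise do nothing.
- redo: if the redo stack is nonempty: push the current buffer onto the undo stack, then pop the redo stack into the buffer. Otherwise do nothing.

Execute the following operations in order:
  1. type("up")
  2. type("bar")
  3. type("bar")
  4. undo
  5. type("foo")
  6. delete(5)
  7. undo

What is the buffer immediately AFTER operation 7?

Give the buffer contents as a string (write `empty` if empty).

Answer: upbarfoo

Derivation:
After op 1 (type): buf='up' undo_depth=1 redo_depth=0
After op 2 (type): buf='upbar' undo_depth=2 redo_depth=0
After op 3 (type): buf='upbarbar' undo_depth=3 redo_depth=0
After op 4 (undo): buf='upbar' undo_depth=2 redo_depth=1
After op 5 (type): buf='upbarfoo' undo_depth=3 redo_depth=0
After op 6 (delete): buf='upb' undo_depth=4 redo_depth=0
After op 7 (undo): buf='upbarfoo' undo_depth=3 redo_depth=1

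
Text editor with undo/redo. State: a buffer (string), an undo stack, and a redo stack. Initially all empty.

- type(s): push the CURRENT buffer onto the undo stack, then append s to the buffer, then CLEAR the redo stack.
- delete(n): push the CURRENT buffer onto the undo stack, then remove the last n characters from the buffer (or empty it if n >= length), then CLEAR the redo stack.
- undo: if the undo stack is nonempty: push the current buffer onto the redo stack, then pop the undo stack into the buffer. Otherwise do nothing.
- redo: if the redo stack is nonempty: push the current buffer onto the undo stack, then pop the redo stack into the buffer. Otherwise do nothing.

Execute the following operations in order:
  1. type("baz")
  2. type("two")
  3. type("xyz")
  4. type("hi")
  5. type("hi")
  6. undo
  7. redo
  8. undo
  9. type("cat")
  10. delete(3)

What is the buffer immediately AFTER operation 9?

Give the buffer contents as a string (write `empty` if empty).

After op 1 (type): buf='baz' undo_depth=1 redo_depth=0
After op 2 (type): buf='baztwo' undo_depth=2 redo_depth=0
After op 3 (type): buf='baztwoxyz' undo_depth=3 redo_depth=0
After op 4 (type): buf='baztwoxyzhi' undo_depth=4 redo_depth=0
After op 5 (type): buf='baztwoxyzhihi' undo_depth=5 redo_depth=0
After op 6 (undo): buf='baztwoxyzhi' undo_depth=4 redo_depth=1
After op 7 (redo): buf='baztwoxyzhihi' undo_depth=5 redo_depth=0
After op 8 (undo): buf='baztwoxyzhi' undo_depth=4 redo_depth=1
After op 9 (type): buf='baztwoxyzhicat' undo_depth=5 redo_depth=0

Answer: baztwoxyzhicat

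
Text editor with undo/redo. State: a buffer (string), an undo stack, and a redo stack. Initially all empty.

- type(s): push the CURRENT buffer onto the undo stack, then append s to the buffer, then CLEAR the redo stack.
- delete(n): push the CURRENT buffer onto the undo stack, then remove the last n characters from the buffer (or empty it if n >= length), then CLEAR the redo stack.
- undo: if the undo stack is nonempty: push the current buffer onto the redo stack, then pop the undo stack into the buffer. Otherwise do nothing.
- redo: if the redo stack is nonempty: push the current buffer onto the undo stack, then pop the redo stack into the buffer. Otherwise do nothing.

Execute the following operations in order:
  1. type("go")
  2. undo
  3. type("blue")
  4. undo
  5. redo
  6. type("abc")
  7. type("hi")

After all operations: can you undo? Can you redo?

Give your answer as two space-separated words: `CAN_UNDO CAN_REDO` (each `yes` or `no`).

Answer: yes no

Derivation:
After op 1 (type): buf='go' undo_depth=1 redo_depth=0
After op 2 (undo): buf='(empty)' undo_depth=0 redo_depth=1
After op 3 (type): buf='blue' undo_depth=1 redo_depth=0
After op 4 (undo): buf='(empty)' undo_depth=0 redo_depth=1
After op 5 (redo): buf='blue' undo_depth=1 redo_depth=0
After op 6 (type): buf='blueabc' undo_depth=2 redo_depth=0
After op 7 (type): buf='blueabchi' undo_depth=3 redo_depth=0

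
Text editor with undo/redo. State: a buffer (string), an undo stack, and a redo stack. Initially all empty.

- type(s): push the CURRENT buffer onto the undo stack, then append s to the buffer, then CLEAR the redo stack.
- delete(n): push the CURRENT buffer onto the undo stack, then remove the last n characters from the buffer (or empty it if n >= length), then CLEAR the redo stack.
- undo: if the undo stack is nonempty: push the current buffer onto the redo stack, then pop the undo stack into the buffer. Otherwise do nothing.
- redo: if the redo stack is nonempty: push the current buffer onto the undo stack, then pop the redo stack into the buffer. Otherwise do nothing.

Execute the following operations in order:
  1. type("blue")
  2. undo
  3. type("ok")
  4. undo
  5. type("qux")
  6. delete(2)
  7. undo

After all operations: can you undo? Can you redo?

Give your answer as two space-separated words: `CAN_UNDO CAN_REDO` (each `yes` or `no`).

After op 1 (type): buf='blue' undo_depth=1 redo_depth=0
After op 2 (undo): buf='(empty)' undo_depth=0 redo_depth=1
After op 3 (type): buf='ok' undo_depth=1 redo_depth=0
After op 4 (undo): buf='(empty)' undo_depth=0 redo_depth=1
After op 5 (type): buf='qux' undo_depth=1 redo_depth=0
After op 6 (delete): buf='q' undo_depth=2 redo_depth=0
After op 7 (undo): buf='qux' undo_depth=1 redo_depth=1

Answer: yes yes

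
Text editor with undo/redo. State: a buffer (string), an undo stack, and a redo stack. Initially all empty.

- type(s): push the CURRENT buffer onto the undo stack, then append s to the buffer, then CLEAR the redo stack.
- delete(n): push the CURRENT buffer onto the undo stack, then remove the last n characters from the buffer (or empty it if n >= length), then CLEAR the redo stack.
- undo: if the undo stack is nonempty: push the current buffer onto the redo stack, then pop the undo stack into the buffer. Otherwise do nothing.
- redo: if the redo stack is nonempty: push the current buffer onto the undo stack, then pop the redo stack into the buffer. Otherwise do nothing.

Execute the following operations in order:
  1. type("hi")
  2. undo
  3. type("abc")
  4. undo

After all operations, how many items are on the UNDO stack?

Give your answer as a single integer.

Answer: 0

Derivation:
After op 1 (type): buf='hi' undo_depth=1 redo_depth=0
After op 2 (undo): buf='(empty)' undo_depth=0 redo_depth=1
After op 3 (type): buf='abc' undo_depth=1 redo_depth=0
After op 4 (undo): buf='(empty)' undo_depth=0 redo_depth=1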